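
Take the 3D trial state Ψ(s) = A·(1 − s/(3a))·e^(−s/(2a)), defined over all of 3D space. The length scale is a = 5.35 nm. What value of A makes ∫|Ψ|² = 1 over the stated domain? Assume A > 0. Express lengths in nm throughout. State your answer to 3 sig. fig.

A ≈ 0.0279 nm^(-3/2)

Normalization requires ∫|Ψ|² 4πs² ds = 1, integrated from 0 to ∞.
(Spherical symmetry: dV = 4πs² ds.)
∫|Ψ|² 4πs² ds = A²·(8·π·a^3/3).
Hence A² = 1/[8·π·a^3/3].
With a = 5.35: A² = 0.0007795 and A = 0.02792.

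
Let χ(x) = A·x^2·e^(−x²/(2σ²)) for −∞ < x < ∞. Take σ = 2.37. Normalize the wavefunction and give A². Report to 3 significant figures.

A^2 ≈ 0.0101

Normalization requires ∫|χ|² dx = 1, integrated from −∞ to ∞.
The integral (without the A² prefactor) comes out to 3·√(π)·σ^5/4.
Setting this equal to 1 gives A² = 1/(3·√(π)·σ^5/4).
Substituting σ = 2.37 gives A² = 0.01006, so A = 0.1003.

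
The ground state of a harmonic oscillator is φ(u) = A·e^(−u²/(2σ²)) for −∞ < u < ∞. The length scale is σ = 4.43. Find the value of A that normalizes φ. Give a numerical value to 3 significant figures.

A ≈ 0.357

Normalization requires ∫|φ|² du = 1, integrated from −∞ to ∞.
∫|φ|² du = A²·(√(π)·σ).
Plugging in σ = 4.43 yields A = 0.3569.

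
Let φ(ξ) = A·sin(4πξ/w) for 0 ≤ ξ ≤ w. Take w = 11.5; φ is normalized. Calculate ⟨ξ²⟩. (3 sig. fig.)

⟨ξ^2⟩ ≈ 43.7

⟨ξ²⟩ = ∫ ξ^2 |φ|² dξ over the full domain.
The ratio of the moment integral to the normalization integral gives ⟨ξ²⟩ = -w^2/(32·π^2) + w^2/3.
Putting w = 11.5 gives 43.66.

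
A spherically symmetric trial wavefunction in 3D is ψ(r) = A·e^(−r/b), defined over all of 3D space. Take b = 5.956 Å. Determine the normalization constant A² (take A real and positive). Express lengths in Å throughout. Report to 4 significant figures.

A^2 ≈ 0.001507 Å^(-3)

We need A² ∫|f|² 4πr² dr = 1, taking the integral from 0 to ∞.
The angular integral contributes 4π, leaving ∫₀^∞ r²|ψ|² dr.
With ∫₀^∞ r^2 e^(−αr) dr = 2!/α^3, ∫|ψ|² 4πr² dr = A²·(π·b^3).
Hence A² = 1/[π·b^3].
Substituting b = 5.956 gives A² = 0.0015066, so A = 0.038814.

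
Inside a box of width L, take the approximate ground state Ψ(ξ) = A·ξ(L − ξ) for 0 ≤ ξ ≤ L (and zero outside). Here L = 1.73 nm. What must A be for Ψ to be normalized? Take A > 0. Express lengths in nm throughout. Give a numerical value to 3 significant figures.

We need A² ∫|f|² dξ = 1, taking the integral from 0 to L.
Expanding the polynomial and integrating term by term, with Ψ = A·ξ(L − ξ), the integral evaluates to A²·[L^5/30].
Setting this equal to 1 gives A² = 1/(L^5/30).
With L = 1.73: A² = 1.936 and A = 1.391.

A ≈ 1.39 nm^(-5/2)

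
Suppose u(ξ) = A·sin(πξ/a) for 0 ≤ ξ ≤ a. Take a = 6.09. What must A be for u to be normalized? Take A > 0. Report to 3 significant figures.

A ≈ 0.573

The normalization condition is ∫|u|² dξ = 1 from 0 to a.
Using sin²θ = (1 − cos 2θ)/2, carrying out the integral gives A² · a/2.
Hence A² = 1/[a/2].
With a = 6.09: A² = 0.3284 and A = 0.5731.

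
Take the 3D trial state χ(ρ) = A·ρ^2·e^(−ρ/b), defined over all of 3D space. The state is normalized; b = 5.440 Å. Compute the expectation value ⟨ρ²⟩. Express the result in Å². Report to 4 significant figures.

The expectation value is the |χ|²-weighted average of ρ^2: ∫ ρ^2|χ|² 4πρ² dρ.
With ∫₀^∞ ρ^8 e^(−αρ) dρ = 8!/α^9, evaluating both integrals, ⟨ρ²⟩ = 14·b^2.
Putting b = 5.440 gives 414.31.

⟨ρ^2⟩ ≈ 414.3 Å^2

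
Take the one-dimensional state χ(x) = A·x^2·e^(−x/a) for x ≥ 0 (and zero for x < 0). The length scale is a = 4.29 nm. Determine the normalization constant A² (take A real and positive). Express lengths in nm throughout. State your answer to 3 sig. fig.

A^2 ≈ 0.000918 nm^(-5)

We need A² ∫|f|² dx = 1, taking the integral from 0 to ∞.
∫|χ|² dx = A²·(3·a^5/4).
Substituting a = 4.29 gives A² = 0.0009176, so A = 0.03029.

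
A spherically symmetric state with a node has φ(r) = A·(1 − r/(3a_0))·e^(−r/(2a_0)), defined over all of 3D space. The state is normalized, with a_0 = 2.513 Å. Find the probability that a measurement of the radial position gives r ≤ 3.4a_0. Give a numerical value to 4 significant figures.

P ≈ 0.3542

P = ∫ |φ|² 4πr² dr over r ≤ 3.4a_0.
A² is fixed by ∫₀^∞ 4πr²|φ|² dr = 1, i.e. A² = (8·π·a_0^3/3)^(−1).
In terms of u = r/a_0 (A², 4π and the length scale all cancel between numerator and denominator), P = [∫_{0}^{3.4} u^2·(1 - u/3)^2·e^(-u) du] / [∫_{0}^{∞} u^2·(1 - u/3)^2·e^(-u) du].
With ∫ u^2·(1 - u/3)^2·e^(-u) du = (-u^4 + 2·u^3 - 3·u^2 - 6·u - 6)·e^(-u)/9 + C, the region integral is ≈ 0.236131 and the full one is 2/3.
Taking the ratio yields P = 0.35420.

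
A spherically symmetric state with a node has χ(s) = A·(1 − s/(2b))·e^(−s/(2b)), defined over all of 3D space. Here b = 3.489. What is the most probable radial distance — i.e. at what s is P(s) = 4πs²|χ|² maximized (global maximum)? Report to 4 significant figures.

The maximum of P(s) = 4πs²|χ|² occurs where its derivative vanishes.
This gives s = b·(√(5) + 3).
With b = 3.489, the most probable radial distance is 18.269.

s ≈ 18.27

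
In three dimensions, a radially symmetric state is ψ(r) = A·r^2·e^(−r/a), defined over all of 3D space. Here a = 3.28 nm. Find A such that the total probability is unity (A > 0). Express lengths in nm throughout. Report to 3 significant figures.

A ≈ 0.00186 nm^(-7/2)

We need A² ∫|f|² 4πr² dr = 1, taking the integral from 0 to ∞.
Using ∫₀^∞ rⁿ e^(−αr) dr = n!/αⁿ⁺¹, the integral (without the A² prefactor) comes out to 45·π·a^7/2.
Setting this equal to 1 gives A² = 1/(45·π·a^7/2).
Substituting a = 3.28 gives A² = 0.000003464, so A = 0.001861.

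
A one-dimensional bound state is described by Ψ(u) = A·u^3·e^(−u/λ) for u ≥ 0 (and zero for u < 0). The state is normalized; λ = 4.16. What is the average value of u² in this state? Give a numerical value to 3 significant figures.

⟨u^2⟩ ≈ 242

⟨u²⟩ = ∫ u^2 |Ψ|² du over the full domain.
The ratio of the moment integral to the normalization integral gives ⟨u²⟩ = 14·λ^2.
Putting λ = 4.16 gives 242.3.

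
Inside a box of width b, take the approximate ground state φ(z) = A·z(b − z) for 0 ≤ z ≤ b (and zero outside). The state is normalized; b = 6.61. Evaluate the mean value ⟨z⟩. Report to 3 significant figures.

⟨z⟩ ≈ 3.31

By definition ⟨z⟩ = ∫ z |φ(z)|² dz.
Expanding the polynomial and integrating term by term, evaluating both integrals, ⟨z⟩ = b/2.
Putting b = 6.61 gives 3.305.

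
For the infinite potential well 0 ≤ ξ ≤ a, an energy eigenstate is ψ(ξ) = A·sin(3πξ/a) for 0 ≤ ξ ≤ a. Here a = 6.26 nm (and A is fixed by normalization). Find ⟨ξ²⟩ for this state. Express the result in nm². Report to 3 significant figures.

⟨ξ²⟩ = ∫ ξ^2 |ψ|² dξ over the full domain.
Using sin²θ = (1 − cos 2θ)/2, since the A² factors cancel between numerator and denominator, ⟨ξ²⟩ = -a^2/(18·π^2) + a^2/3.
With a = 6.26, ⟨ξ^2⟩ = 12.84.

⟨ξ^2⟩ ≈ 12.8 nm^2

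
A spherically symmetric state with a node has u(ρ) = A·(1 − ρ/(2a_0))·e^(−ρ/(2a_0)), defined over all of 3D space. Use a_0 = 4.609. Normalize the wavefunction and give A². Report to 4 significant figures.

We need A² ∫|f|² 4πρ² dρ = 1, taking the integral from 0 to ∞.
(Spherical symmetry: dV = 4πρ² dρ.)
Using ∫₀^∞ ρⁿ e^(−αρ) dρ = n!/αⁿ⁺¹, carrying out the integral gives A² · 8·π·a_0^3.
So A² = (8·π·a_0^3)^(−1).
Substituting a_0 = 4.609 gives A² = 0.00040639, so A = 0.020159.

A^2 ≈ 0.0004064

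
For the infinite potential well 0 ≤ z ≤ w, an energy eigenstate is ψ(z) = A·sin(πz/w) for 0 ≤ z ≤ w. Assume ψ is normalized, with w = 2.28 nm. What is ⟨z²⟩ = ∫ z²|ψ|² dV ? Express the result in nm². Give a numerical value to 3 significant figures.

The expectation value is the |ψ|²-weighted average of z^2: ∫ z^2|ψ|² dz.
With ∫₀^w sin²(nπz/w) dz = w/2, since the A² factors cancel between numerator and denominator, ⟨z²⟩ = -w^2/(2·π^2) + w^2/3.
With w = 2.28, ⟨z^2⟩ = 1.469.

⟨z^2⟩ ≈ 1.47 nm^2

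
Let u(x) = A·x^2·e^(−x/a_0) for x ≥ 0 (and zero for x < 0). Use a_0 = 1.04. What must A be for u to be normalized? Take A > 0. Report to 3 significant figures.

Normalization requires ∫|u|² dx = 1, integrated from 0 to ∞.
Carrying out the integral gives A² · 3·a_0^5/4.
Plugging in a_0 = 1.04 yields A = 1.047.

A ≈ 1.05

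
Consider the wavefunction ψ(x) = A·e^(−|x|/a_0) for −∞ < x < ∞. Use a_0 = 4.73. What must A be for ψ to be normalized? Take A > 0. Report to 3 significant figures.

A ≈ 0.460

Require ∫ |ψ|² dx = 1 over the whole domain.
Using ∫₀^∞ xⁿ e^(−αx) dx = n!/αⁿ⁺¹, with ψ = A·e^(−|x|/a_0), the integral evaluates to A²·[a_0].
Hence A² = 1/[a_0].
Substituting a_0 = 4.73 gives A² = 0.2114, so A = 0.4598.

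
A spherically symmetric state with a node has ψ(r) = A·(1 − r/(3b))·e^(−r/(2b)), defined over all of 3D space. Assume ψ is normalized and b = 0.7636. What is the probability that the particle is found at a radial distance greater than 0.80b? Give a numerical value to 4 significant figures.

Integrate the radial probability density 4πr²|ψ|² over r > 0.80b.
The full normalization integral is A²·[8·π·b^3/3] = 1, fixing A².
Let u = r/b; then A², 4π and the length scale all cancel, so P = ∫_{0.80}^{∞} u^2·(1 - u/3)^2·e^(-u) du ÷ ∫_{0}^{∞} u^2·(1 - u/3)^2·e^(-u) du.
With ∫ u^2·(1 - u/3)^2·e^(-u) du = (-u^4 + 2·u^3 - 3·u^2 - 6·u - 6)·e^(-u)/9 + C, the region integral is 2522·e^(-4/5)/1875 and the full one is 2/3.
This evaluates to P = 0.90657.

P ≈ 0.9066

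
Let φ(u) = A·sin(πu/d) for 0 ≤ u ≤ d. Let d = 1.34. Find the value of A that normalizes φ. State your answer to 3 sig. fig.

A ≈ 1.22

The normalization condition is ∫|φ|² du = 1 from 0 to d.
With ∫₀^d sin²(nπu/d) du = d/2, with φ = A·sin(πu/d), the integral evaluates to A²·[d/2].
So A² = (d/2)^(−1).
Substituting d = 1.34 gives A² = 1.493, so A = 1.222.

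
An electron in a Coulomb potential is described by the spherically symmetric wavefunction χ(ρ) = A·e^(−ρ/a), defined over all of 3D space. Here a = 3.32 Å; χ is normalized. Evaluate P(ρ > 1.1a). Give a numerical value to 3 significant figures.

P = ∫ |χ|² 4πρ² dρ over ρ > 1.1a.
A² is fixed by ∫₀^∞ 4πρ²|χ|² dρ = 1, i.e. A² = (π·a^3)^(−1).
In terms of u = ρ/a (A², 4π and the length scale all cancel between numerator and denominator), P = [∫_{1.1}^{∞} u^2·e^(-2·u) du] / [∫_{0}^{∞} u^2·e^(-2·u) du].
With ∫ u^2·e^(-2·u) du = -(2·u^2 + 2·u + 1)·e^(-2·u)/4 + C, the region integral is 281·e^(-11/5)/200 and the full one is 1/4.
This evaluates to P = 0.6227.

P ≈ 0.623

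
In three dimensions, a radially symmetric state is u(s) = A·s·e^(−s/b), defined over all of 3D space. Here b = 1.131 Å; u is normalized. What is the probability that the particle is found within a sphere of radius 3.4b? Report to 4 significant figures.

P ≈ 0.8080

Integrate the radial probability density 4πs²|u|² over s ≤ 3.4b.
Normalization gives A² = 1/(3·π·b^5).
Let t = s/b; then A², 4π and the length scale all cancel, so P = ∫_{0}^{3.4} t^4·e^(-2·t) dt ÷ ∫_{0}^{∞} t^4·e^(-2·t) dt.
An antiderivative of t^4·e^(-2·t) is -(t^4/2 + t^3 + 3·t^2/2 + 3·t/2 + 3/4)·e^(-2·t); evaluating from 0 to 3.4 gives ≈ 0.605977, while the full integral is 3/4.
This evaluates to P = 0.80797.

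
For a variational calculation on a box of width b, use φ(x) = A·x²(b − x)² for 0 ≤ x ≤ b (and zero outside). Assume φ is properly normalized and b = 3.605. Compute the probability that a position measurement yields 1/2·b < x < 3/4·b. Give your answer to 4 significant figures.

|φ|² is the probability density, so P = ∫_{1/2·b}^{3/4·b} |φ|² dx.
With A² fixed by ∫|φ|² = 1, i.e. A² = (b^9/630)^(−1), substitute and integrate.
Let u = x/b; then A² and the length scale cancel, so P = ∫_{1/2}^{3/4} u^4·(1 - u)^4 du ÷ ∫_{0}^{1} u^4·(1 - u)^4 du.
With ∫ u^4·(1 - u)^4 du = u^5·(70·u^4 - 315·u^3 + 540·u^2 - 420·u + 126)/630 + C, the region integral is ≈ 0.000715988 and the full one is 1/630.
Evaluating gives P = 0.45107.

P ≈ 0.4511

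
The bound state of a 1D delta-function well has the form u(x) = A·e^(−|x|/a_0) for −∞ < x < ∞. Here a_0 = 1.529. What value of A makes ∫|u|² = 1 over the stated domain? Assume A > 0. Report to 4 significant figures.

Require ∫ |u|² dx = 1 over the whole domain.
With ∫₀^∞ x^0 e^(−αx) dx = 0!/α^1, the integral (without the A² prefactor) comes out to a_0.
Substituting a_0 = 1.529 gives A² = 0.65402, so A = 0.80872.

A ≈ 0.8087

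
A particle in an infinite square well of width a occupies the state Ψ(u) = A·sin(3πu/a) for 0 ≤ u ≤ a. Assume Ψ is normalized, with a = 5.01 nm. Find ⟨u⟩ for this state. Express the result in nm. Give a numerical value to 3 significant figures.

⟨u⟩ = ∫ u |Ψ|² du over the full domain.
Using sin²θ = (1 − cos 2θ)/2, evaluating both integrals, ⟨u⟩ = a/2.
Putting a = 5.01 gives 2.505.

⟨u⟩ ≈ 2.51 nm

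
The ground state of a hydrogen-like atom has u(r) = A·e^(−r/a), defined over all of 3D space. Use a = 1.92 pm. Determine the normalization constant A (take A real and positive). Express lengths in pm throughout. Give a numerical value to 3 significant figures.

The normalization condition is ∫|u|² 4πr² dr = 1 from 0 to ∞.
The angular integral contributes 4π, leaving ∫₀^∞ r²|u|² dr.
Using ∫₀^∞ rⁿ e^(−αr) dr = n!/αⁿ⁺¹, ∫|u|² 4πr² dr = A²·(π·a^3).
Plugging in a = 1.92 yields A = 0.2121.

A ≈ 0.212 pm^(-3/2)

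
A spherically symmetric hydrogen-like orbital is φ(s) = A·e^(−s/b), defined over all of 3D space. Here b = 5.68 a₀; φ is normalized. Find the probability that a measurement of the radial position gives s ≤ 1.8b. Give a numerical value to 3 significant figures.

P ≈ 0.697

Integrate the radial probability density 4πs²|φ|² over s ≤ 1.8b.
The full normalization integral is A²·[π·b^3] = 1, fixing A².
Let u = s/b; then A², 4π and the length scale all cancel, so P = ∫_{0}^{1.8} u^2·e^(-2·u) du ÷ ∫_{0}^{∞} u^2·e^(-2·u) du.
With ∫ u^2·e^(-2·u) du = -(2·u^2 + 2·u + 1)·e^(-2·u)/4 + C, the region integral is 1/4 - 277·e^(-18/5)/100 and the full one is 1/4.
The region integral divided by the full integral gives P = 0.6973.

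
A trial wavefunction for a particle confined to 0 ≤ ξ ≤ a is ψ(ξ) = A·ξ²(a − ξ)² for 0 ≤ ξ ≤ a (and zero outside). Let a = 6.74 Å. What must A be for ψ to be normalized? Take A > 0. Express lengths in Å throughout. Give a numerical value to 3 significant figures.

Normalization requires ∫|ψ|² dξ = 1, integrated from 0 to a.
The integral (without the A² prefactor) comes out to a^9/630.
So A² = (a^9/630)^(−1).
With a = 6.74: A² = 0.00002195 and A = 0.004685.

A ≈ 0.00468 Å^(-9/2)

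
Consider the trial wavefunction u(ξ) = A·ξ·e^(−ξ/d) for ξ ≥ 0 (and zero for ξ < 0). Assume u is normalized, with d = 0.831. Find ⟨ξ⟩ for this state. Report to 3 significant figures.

⟨ξ⟩ ≈ 1.25

The expectation value is the |u|²-weighted average of ξ: ∫ ξ|u|² dξ.
Since the A² factors cancel between numerator and denominator, ⟨ξ⟩ = 3·d/2.
Putting d = 0.831 gives 1.247.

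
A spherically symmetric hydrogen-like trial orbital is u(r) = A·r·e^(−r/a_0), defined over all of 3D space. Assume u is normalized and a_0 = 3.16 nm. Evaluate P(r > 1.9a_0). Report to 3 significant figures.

Integrate the radial probability density 4πr²|u|² over r > 1.9a_0.
Normalization gives A² = 1/(3·π·a_0^5).
In terms of t = r/a_0 (A², 4π and the length scale all cancel between numerator and denominator), P = [∫_{1.9}^{∞} t^4·e^(-2·t) dt] / [∫_{0}^{∞} t^4·e^(-2·t) dt].
Using ∫ t^4·e^(-2·t) dt = -(t^4/2 + t^3 + 3·t^2/2 + 3·t/2 + 3/4)·e^(-2·t), the numerator is ≈ 0.50088 and the denominator is 3/4.
This evaluates to P = 0.6678.

P ≈ 0.668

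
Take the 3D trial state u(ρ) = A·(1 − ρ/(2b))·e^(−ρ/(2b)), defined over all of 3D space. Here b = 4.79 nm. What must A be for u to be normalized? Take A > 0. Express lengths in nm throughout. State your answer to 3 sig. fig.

A ≈ 0.0190 nm^(-3/2)

We need A² ∫|f|² 4πρ² dρ = 1, taking the integral from 0 to ∞.
With ∫₀^∞ ρ^4 e^(−αρ) dρ = 4!/α^5, with u = A·(1 − ρ/(2b))·e^(−ρ/(2b)), the integral evaluates to A²·[8·π·b^3].
So A² = (8·π·b^3)^(−1).
Plugging in b = 4.79 yields A = 0.01903.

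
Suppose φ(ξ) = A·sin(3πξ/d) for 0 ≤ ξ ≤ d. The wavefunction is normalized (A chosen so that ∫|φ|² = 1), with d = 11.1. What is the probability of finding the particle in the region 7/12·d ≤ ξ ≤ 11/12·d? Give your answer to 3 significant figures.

P ≈ 0.333

P = ∫_{7/12·d}^{11/12·d} |φ(ξ)|² dξ.
Since A² = 1/(d/2), this is the region integral divided by the full normalization integral.
Substituting u = ξ/d, A² and the length scale cancel in the ratio: P = ∫_{7/12}^{11/12} sin(3·π·u)^2 du / ∫_{0}^{1} sin(3·π·u)^2 du.
Using ∫ sin(3·π·u)^2 du = u/2 - sin(6·π·u)/(12·π), the numerator is 1/6 and the denominator is 1/2.
This works out to P = 1/3.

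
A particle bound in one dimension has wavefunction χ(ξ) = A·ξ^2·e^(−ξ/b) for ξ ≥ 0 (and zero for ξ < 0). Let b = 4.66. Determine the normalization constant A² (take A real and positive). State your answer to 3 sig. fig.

Normalization requires ∫|χ|² dξ = 1, integrated from 0 to ∞.
Carrying out the integral gives A² · 3·b^5/4.
So A² = (3·b^5/4)^(−1).
Substituting b = 4.66 gives A² = 0.0006067, so A = 0.02463.

A^2 ≈ 0.000607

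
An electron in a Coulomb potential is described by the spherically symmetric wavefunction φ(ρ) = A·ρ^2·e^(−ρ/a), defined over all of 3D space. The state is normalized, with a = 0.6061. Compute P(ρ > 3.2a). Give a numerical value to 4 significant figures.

P ≈ 0.5423

P = ∫ |φ|² 4πρ² dρ over ρ > 3.2a.
Normalization gives A² = 1/(45·π·a^7/2).
Let u = ρ/a; then A², 4π and the length scale all cancel, so P = ∫_{3.2}^{∞} u^6·e^(-2·u) du ÷ ∫_{0}^{∞} u^6·e^(-2·u) du.
An antiderivative of u^6·e^(-2·u) is -(4·u^6 + 12·u^5 + 30·u^4 + 60·u^3 + 90·u^2 + 90·u + 45)·e^(-2·u)/8; evaluating from 3.2 to ∞ gives ≈ 3.05060, while the full integral is 45/8.
The region integral divided by the full integral gives P = 0.54233.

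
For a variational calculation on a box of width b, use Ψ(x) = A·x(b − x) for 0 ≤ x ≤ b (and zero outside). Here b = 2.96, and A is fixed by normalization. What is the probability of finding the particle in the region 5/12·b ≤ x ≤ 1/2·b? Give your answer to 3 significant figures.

P ≈ 0.153

The probability is P = ∫ |Ψ|² dx over [5/12·b, 1/2·b].
Since A² = 1/(b^5/30), this is the region integral divided by the full normalization integral.
Substituting u = x/b, A² and the length scale cancel in the ratio: P = ∫_{5/12}^{1/2} u^2·(1 - u)^2 du / ∫_{0}^{1} u^2·(1 - u)^2 du.
With ∫ u^2·(1 - u)^2 du = u^3·(6·u^2 - 15·u + 10)/30 + C, the region integral is ≈ 0.0051127 and the full one is 1/30.
Evaluating gives P = 0.1534.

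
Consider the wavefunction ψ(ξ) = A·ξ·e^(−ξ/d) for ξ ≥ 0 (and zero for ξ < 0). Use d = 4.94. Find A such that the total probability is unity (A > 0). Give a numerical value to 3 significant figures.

A ≈ 0.182

We need A² ∫|f|² dξ = 1, taking the integral from 0 to ∞.
With ∫₀^∞ ξ^2 e^(−αξ) dξ = 2!/α^3, ∫|ψ|² dξ = A²·(d^3/4).
Setting this equal to 1 gives A² = 1/(d^3/4).
Plugging in d = 4.94 yields A = 0.1822.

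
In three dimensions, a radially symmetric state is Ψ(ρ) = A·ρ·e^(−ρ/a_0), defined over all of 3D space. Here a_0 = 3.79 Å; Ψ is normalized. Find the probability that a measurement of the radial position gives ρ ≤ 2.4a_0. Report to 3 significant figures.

With dV = 4πρ²dρ, the probability is ∫|Ψ|² dV over ρ ≤ 2.4a_0.
A² is fixed by ∫₀^∞ 4πρ²|Ψ|² dρ = 1, i.e. A² = (3·π·a_0^5)^(−1).
Substituting u = ρ/a_0, A², 4π and the length scale all cancel in the ratio: P = ∫_{0}^{2.4} u^4·e^(-2·u) du / ∫_{0}^{∞} u^4·e^(-2·u) du.
With ∫ u^4·e^(-2·u) du = -(u^4/2 + u^3 + 3·u^2/2 + 3·u/2 + 3/4)·e^(-2·u) + C, the region integral is ≈ 0.39281 and the full one is 3/4.
The region integral divided by the full integral gives P = 0.5237.

P ≈ 0.524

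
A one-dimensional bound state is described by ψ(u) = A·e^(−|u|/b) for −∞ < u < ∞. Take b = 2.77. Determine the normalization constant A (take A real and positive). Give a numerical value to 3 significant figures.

A ≈ 0.601

We need A² ∫|f|² du = 1, taking the integral from −∞ to ∞.
With ψ = A·e^(−|u|/b), the integral evaluates to A²·[b].
So A² = (b)^(−1).
With b = 2.77: A² = 0.3610 and A = 0.6008.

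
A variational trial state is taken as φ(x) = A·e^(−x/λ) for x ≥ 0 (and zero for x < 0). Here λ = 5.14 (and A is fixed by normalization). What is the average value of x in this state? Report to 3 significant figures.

The expectation value is the |φ|²-weighted average of x: ∫ x|φ|² dx.
Evaluating both integrals, ⟨x⟩ = λ/2.
With λ = 5.14, ⟨x⟩ = 2.570.

⟨x⟩ ≈ 2.57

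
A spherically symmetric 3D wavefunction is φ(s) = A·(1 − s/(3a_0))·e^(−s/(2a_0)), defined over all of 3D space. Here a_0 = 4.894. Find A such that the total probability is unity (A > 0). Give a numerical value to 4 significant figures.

Require ∫ |φ|² 4πs² ds = 1 over the whole domain.
(Spherical symmetry: dV = 4πs² ds.)
The integral (without the A² prefactor) comes out to 8·π·a_0^3/3.
Setting this equal to 1 gives A² = 1/(8·π·a_0^3/3).
Plugging in a_0 = 4.894 yields A = 0.031911.

A ≈ 0.03191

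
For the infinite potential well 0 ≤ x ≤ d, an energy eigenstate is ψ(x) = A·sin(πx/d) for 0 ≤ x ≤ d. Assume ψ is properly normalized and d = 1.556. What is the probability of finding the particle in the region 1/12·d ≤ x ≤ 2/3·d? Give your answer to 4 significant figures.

P ≈ 0.8007

The probability is P = ∫ |ψ|² dx over [1/12·d, 2/3·d].
With A² fixed by ∫|ψ|² = 1, i.e. A² = (d/2)^(−1), substitute and integrate.
In terms of u = x/d (A² and the length scale cancel between numerator and denominator), P = [∫_{1/12}^{2/3} sin(π·u)^2 du] / [∫_{0}^{1} sin(π·u)^2 du].
An antiderivative of sin(π·u)^2 is u/2 - sin(2·π·u)/(4·π); evaluating from 1/12 to 2/3 gives 1/(8·π) + √(3)/(8·π) + 7/24, while the full integral is 1/2.
This works out to P = (3 + 3·√(3) + 7·π)/(12·π).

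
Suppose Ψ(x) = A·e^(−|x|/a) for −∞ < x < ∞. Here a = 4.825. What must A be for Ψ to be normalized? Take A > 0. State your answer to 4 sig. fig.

A ≈ 0.4553

Require ∫ |Ψ|² dx = 1 over the whole domain.
Using ∫₀^∞ xⁿ e^(−αx) dx = n!/αⁿ⁺¹, the integral (without the A² prefactor) comes out to a.
Hence A² = 1/[a].
With a = 4.825: A² = 0.20725 and A = 0.45525.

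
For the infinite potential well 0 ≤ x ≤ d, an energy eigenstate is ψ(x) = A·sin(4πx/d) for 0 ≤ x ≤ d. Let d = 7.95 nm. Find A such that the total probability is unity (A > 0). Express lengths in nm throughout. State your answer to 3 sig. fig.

Normalization requires ∫|ψ|² dx = 1, integrated from 0 to d.
∫|ψ|² dx = A²·(d/2).
Substituting d = 7.95 gives A² = 0.2516, so A = 0.5016.

A ≈ 0.502 nm^(-1/2)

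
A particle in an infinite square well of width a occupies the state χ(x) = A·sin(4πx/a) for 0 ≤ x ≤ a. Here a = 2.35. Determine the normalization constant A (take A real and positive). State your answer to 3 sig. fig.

A ≈ 0.923

Require ∫ |χ|² dx = 1 over the whole domain.
With χ = A·sin(4πx/a), the integral evaluates to A²·[a/2].
Hence A² = 1/[a/2].
Plugging in a = 2.35 yields A = 0.9225.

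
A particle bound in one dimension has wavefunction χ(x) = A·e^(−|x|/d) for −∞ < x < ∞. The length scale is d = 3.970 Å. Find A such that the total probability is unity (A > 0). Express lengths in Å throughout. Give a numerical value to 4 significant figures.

A ≈ 0.5019 Å^(-1/2)

The normalization condition is ∫|χ|² dx = 1 from −∞ to ∞.
With ∫₀^∞ x^0 e^(−αx) dx = 0!/α^1, carrying out the integral gives A² · d.
Hence A² = 1/[d].
With d = 3.970: A² = 0.25189 and A = 0.50189.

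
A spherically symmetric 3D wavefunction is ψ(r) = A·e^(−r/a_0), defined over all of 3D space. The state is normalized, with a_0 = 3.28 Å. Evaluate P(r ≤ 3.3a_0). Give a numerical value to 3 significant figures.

P ≈ 0.960

P = ∫ |ψ|² 4πr² dr over r ≤ 3.3a_0.
The full normalization integral is A²·[π·a_0^3] = 1, fixing A².
Substituting u = r/a_0, A², 4π and the length scale all cancel in the ratio: P = ∫_{0}^{3.3} u^2·e^(-2·u) du / ∫_{0}^{∞} u^2·e^(-2·u) du.
With ∫ u^2·e^(-2·u) du = -(2·u^2 + 2·u + 1)·e^(-2·u)/4 + C, the region integral is 1/4 - 1469·e^(-33/5)/200 and the full one is 1/4.
This evaluates to P = 0.9600.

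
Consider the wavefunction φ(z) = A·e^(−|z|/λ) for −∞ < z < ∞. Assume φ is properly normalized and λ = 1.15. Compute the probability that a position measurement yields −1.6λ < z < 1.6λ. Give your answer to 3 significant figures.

P ≈ 0.959

|φ|² is the probability density, so P = ∫_{−1.6λ}^{1.6λ} |φ|² dz.
The normalization integral ∫|φ|²dz over the whole domain equals λ·A², and A² cancels in the ratio.
By symmetry take twice the z ≥ 0 contribution in numerator and denominator; the 2's cancel. Let u = z/λ; then A² and the length scale cancel, so P = ∫_{0}^{1.6} e^(-2·u) du ÷ ∫_{0}^{∞} e^(-2·u) du.
With ∫ e^(-2·u) du = -e^(-2·u)/2 + C, the region integral is 1/2 - e^(-16/5)/2 and the full one is 1/2.
The result is P = 0.9592.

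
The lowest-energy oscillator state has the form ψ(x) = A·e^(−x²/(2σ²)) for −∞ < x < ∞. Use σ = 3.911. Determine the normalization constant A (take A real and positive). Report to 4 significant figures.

Require ∫ |ψ|² dx = 1 over the whole domain.
With ψ = A·e^(−x²/(2σ²)), the integral evaluates to A²·[√(π)·σ].
Setting this equal to 1 gives A² = 1/(√(π)·σ).
With σ = 3.911: A² = 0.14426 and A = 0.37981.

A ≈ 0.3798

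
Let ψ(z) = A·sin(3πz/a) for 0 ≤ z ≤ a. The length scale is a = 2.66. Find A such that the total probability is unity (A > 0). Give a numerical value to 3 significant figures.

The normalization condition is ∫|ψ|² dz = 1 from 0 to a.
The integral (without the A² prefactor) comes out to a/2.
Hence A² = 1/[a/2].
Plugging in a = 2.66 yields A = 0.8671.

A ≈ 0.867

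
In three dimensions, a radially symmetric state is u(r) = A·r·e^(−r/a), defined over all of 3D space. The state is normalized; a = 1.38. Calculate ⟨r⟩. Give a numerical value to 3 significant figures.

⟨r⟩ ≈ 3.45

The expectation value is the |u|²-weighted average of r: ∫ r|u|² 4πr² dr.
With ∫₀^∞ r^5 e^(−αr) dr = 5!/α^6, the ratio of the moment integral to the normalization integral gives ⟨r⟩ = 5·a/2.
With a = 1.38, ⟨r⟩ = 3.450.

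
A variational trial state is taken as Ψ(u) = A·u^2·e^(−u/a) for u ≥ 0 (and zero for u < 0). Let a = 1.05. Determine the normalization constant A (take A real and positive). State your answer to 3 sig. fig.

A ≈ 1.02

Normalization requires ∫|Ψ|² du = 1, integrated from 0 to ∞.
Carrying out the integral gives A² · 3·a^5/4.
Hence A² = 1/[3·a^5/4].
Substituting a = 1.05 gives A² = 1.045, so A = 1.022.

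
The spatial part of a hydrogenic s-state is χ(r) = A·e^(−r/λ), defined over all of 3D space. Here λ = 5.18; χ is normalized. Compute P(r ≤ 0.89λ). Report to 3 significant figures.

P ≈ 0.264

Integrate the radial probability density 4πr²|χ|² over r ≤ 0.89λ.
Normalization gives A² = 1/(π·λ^3).
In terms of u = r/λ (A², 4π and the length scale all cancel between numerator and denominator), P = [∫_{0}^{0.89} u^2·e^(-2·u) du] / [∫_{0}^{∞} u^2·e^(-2·u) du].
Using ∫ u^2·e^(-2·u) du = -(2·u^2 + 2·u + 1)·e^(-2·u)/4, the numerator is ≈ 0.066007 and the denominator is 1/4.
Taking the ratio yields P = 0.2640.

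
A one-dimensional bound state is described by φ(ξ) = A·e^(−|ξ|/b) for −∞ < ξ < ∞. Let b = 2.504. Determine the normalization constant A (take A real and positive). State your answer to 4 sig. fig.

Require ∫ |φ|² dξ = 1 over the whole domain.
With φ = A·e^(−|ξ|/b), the integral evaluates to A²·[b].
Hence A² = 1/[b].
Substituting b = 2.504 gives A² = 0.39936, so A = 0.63195.

A ≈ 0.6320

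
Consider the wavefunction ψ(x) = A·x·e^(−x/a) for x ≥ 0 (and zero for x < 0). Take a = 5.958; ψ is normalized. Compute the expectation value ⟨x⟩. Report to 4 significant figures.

By definition ⟨x⟩ = ∫ x |ψ(x)|² dx.
Evaluating both integrals, ⟨x⟩ = 3·a/2.
With a = 5.958, ⟨x⟩ = 8.9370.

⟨x⟩ ≈ 8.937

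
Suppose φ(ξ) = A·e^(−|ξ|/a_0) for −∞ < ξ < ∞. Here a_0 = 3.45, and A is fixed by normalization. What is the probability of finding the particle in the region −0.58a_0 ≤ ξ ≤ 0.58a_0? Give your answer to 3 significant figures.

P ≈ 0.687

The probability is P = ∫ |φ|² dξ over [−0.58a_0, 0.58a_0].
With A² fixed by ∫|φ|² = 1, i.e. A² = (a_0)^(−1), substitute and integrate.
By symmetry take twice the ξ ≥ 0 contribution in numerator and denominator; the 2's cancel. In terms of u = ξ/a_0 (A² and the length scale cancel between numerator and denominator), P = [∫_{0}^{0.58} e^(-2·u) du] / [∫_{0}^{∞} e^(-2·u) du].
With ∫ e^(-2·u) du = -e^(-2·u)/2 + C, the region integral is 1/2 - e^(-29/25)/2 and the full one is 1/2.
Taking the ratio, P = 0.6865.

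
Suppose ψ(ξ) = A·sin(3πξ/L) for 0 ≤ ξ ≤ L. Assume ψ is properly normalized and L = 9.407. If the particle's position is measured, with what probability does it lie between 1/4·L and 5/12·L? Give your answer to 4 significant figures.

|ψ|² is the probability density, so P = ∫_{1/4·L}^{5/12·L} |ψ|² dξ.
With A² fixed by ∫|ψ|² = 1, i.e. A² = (L/2)^(−1), substitute and integrate.
In terms of u = ξ/L (A² and the length scale cancel between numerator and denominator), P = [∫_{1/4}^{5/12} sin(3·π·u)^2 du] / [∫_{0}^{1} sin(3·π·u)^2 du].
Using ∫ sin(3·π·u)^2 du = u/2 - sin(6·π·u)/(12·π), the numerator is 1/12 - 1/(6·π) and the denominator is 1/2.
The result is P = (-2 + π)/(6·π).

P ≈ 0.06056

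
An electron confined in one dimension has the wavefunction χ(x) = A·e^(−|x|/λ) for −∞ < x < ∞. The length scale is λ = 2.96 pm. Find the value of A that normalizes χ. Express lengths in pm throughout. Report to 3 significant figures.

We need A² ∫|f|² dx = 1, taking the integral from −∞ to ∞.
Recall ∫₀^∞ x^m e^(−x/β) dx = m!·β^(m+1), the integral (without the A² prefactor) comes out to λ.
Hence A² = 1/[λ].
With λ = 2.96: A² = 0.3378 and A = 0.5812.

A ≈ 0.581 pm^(-1/2)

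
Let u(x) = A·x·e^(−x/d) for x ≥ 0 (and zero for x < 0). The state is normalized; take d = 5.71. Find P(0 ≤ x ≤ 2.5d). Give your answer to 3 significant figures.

The probability is P = ∫ |u|² dx over [0, 2.5d].
Since A² = 1/(d^3/4), this is the region integral divided by the full normalization integral.
In terms of t = x/d (A² and the length scale cancel between numerator and denominator), P = [∫_{0}^{2.5} t^2·e^(-2·t) dt] / [∫_{0}^{∞} t^2·e^(-2·t) dt].
An antiderivative of t^2·e^(-2·t) is -(2·t^2 + 2·t + 1)·e^(-2·t)/4; evaluating from 0 to 2.5 gives 1/4 - 37·e^(-5)/8, while the full integral is 1/4.
This works out to P = 0.8753.

P ≈ 0.875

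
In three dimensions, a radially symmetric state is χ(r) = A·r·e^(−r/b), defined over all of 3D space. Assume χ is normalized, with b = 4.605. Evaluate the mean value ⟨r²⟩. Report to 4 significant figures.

By definition ⟨r²⟩ = ∫ r^2 |χ(r)|² 4πr² dr.
Using ∫₀^∞ rⁿ e^(−αr) dr = n!/αⁿ⁺¹, evaluating both integrals, ⟨r²⟩ = 15·b^2/2.
With b = 4.605, ⟨r^2⟩ = 159.05.

⟨r^2⟩ ≈ 159.0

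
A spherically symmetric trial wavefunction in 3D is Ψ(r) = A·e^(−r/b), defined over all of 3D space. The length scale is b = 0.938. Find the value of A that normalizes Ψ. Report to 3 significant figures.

A ≈ 0.621

The normalization condition is ∫|Ψ|² 4πr² dr = 1 from 0 to ∞.
In 3D with spherical symmetry the volume element is 4πr² dr.
With Ψ = A·e^(−r/b), the integral evaluates to A²·[π·b^3].
Hence A² = 1/[π·b^3].
With b = 0.938: A² = 0.3857 and A = 0.6210.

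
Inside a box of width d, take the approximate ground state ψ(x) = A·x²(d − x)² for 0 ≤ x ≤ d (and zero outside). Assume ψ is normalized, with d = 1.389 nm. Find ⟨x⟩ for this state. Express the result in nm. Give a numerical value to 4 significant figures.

⟨x⟩ ≈ 0.6945 nm

By definition ⟨x⟩ = ∫ x |ψ(x)|² dx.
Expanding the polynomial and integrating term by term, since the A² factors cancel between numerator and denominator, ⟨x⟩ = d/2.
With d = 1.389, ⟨x⟩ = 0.69450.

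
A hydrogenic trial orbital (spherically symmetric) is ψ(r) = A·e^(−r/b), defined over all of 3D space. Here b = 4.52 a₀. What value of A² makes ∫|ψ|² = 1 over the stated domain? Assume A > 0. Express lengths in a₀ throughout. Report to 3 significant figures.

The normalization condition is ∫|ψ|² 4πr² dr = 1 from 0 to ∞.
Using ∫₀^∞ rⁿ e^(−αr) dr = n!/αⁿ⁺¹, carrying out the integral gives A² · π·b^3.
So A² = (π·b^3)^(−1).
Substituting b = 4.52 gives A² = 0.003447, so A = 0.05871.

A^2 ≈ 0.00345 a₀^(-3)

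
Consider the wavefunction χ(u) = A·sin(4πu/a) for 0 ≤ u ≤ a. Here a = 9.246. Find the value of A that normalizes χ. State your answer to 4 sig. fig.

A ≈ 0.4651

We need A² ∫|f|² du = 1, taking the integral from 0 to a.
With χ = A·sin(4πu/a), the integral evaluates to A²·[a/2].
Hence A² = 1/[a/2].
Substituting a = 9.246 gives A² = 0.21631, so A = 0.46509.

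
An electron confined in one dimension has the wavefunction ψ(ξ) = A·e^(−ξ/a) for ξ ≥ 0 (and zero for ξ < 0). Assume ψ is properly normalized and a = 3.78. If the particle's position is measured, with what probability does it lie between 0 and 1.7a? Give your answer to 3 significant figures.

P = ∫_{0}^{1.7a} |ψ(ξ)|² dξ.
Since A² = 1/(a/2), this is the region integral divided by the full normalization integral.
Let u = ξ/a; then A² and the length scale cancel, so P = ∫_{0}^{1.7} e^(-2·u) du ÷ ∫_{0}^{∞} e^(-2·u) du.
An antiderivative of e^(-2·u) is -e^(-2·u)/2; evaluating from 0 to 1.7 gives 1/2 - e^(-17/5)/2, while the full integral is 1/2.
Taking the ratio, P = 0.9666.

P ≈ 0.967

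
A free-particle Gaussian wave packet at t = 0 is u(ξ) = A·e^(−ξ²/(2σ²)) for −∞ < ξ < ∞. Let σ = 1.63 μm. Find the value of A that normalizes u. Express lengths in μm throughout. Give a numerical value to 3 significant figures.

A ≈ 0.588 μm^(-1/2)

Require ∫ |u|² dξ = 1 over the whole domain.
The integral (without the A² prefactor) comes out to √(π)·σ.
Setting this equal to 1 gives A² = 1/(√(π)·σ).
With σ = 1.63: A² = 0.3461 and A = 0.5883.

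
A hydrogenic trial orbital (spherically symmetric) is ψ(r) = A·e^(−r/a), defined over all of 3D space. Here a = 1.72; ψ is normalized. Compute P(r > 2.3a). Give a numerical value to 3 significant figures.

P = ∫ |ψ|² 4πr² dr over r > 2.3a.
The full normalization integral is A²·[π·a^3] = 1, fixing A².
Substituting u = r/a, A², 4π and the length scale all cancel in the ratio: P = ∫_{2.3}^{∞} u^2·e^(-2·u) du / ∫_{0}^{∞} u^2·e^(-2·u) du.
With ∫ u^2·e^(-2·u) du = -(2·u^2 + 2·u + 1)·e^(-2·u)/4 + C, the region integral is 809·e^(-23/5)/200 and the full one is 1/4.
The region integral divided by the full integral gives P = 0.1626.

P ≈ 0.163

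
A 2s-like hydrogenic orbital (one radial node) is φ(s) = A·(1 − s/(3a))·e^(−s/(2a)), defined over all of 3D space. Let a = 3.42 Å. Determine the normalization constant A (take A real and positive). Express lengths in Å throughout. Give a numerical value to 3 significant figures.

A ≈ 0.0546 Å^(-3/2)

Require ∫ |φ|² 4πs² ds = 1 over the whole domain.
(Spherical symmetry: dV = 4πs² ds.)
Recall ∫₀^∞ s^m e^(−s/β) ds = m!·β^(m+1), carrying out the integral gives A² · 8·π·a^3/3.
With a = 3.42: A² = 0.002984 and A = 0.05463.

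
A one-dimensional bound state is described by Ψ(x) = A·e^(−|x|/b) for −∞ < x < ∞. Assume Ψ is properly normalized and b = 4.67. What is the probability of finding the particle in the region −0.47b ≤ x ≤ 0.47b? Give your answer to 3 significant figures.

P ≈ 0.609

P = ∫_{−0.47b}^{0.47b} |Ψ(x)|² dx.
With A² fixed by ∫|Ψ|² = 1, i.e. A² = (b)^(−1), substitute and integrate.
Both integrals are even about x = 0, so only the x ≥ 0 halves are needed (the factors of 2 cancel). Substituting u = x/b, A² and the length scale cancel in the ratio: P = ∫_{0}^{0.47} e^(-2·u) du / ∫_{0}^{∞} e^(-2·u) du.
Using ∫ e^(-2·u) du = -e^(-2·u)/2, the numerator is 1/2 - e^(-47/50)/2 and the denominator is 1/2.
This works out to P = 0.6094.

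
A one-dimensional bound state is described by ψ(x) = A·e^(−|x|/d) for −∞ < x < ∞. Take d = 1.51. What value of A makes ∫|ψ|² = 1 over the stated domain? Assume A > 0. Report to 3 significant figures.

A ≈ 0.814

Require ∫ |ψ|² dx = 1 over the whole domain.
Carrying out the integral gives A² · d.
Setting this equal to 1 gives A² = 1/(d).
Substituting d = 1.51 gives A² = 0.6623, so A = 0.8138.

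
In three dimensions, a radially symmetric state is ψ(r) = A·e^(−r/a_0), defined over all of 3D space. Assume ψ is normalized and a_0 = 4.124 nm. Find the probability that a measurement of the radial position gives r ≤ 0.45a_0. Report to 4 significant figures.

P ≈ 0.06286

With dV = 4πr²dr, the probability is ∫|ψ|² dV over r ≤ 0.45a_0.
A² is fixed by ∫₀^∞ 4πr²|ψ|² dr = 1, i.e. A² = (π·a_0^3)^(−1).
Let u = r/a_0; then A², 4π and the length scale all cancel, so P = ∫_{0}^{0.45} u^2·e^(-2·u) du ÷ ∫_{0}^{∞} u^2·e^(-2·u) du.
Using ∫ u^2·e^(-2·u) du = -(2·u^2 + 2·u + 1)·e^(-2·u)/4, the numerator is 1/4 - 461·e^(-9/10)/800 and the denominator is 1/4.
Taking the ratio yields P = 0.062857.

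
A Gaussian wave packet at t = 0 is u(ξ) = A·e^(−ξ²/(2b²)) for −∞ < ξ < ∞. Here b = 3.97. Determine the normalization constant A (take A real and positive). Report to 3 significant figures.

The normalization condition is ∫|u|² dξ = 1 from −∞ to ∞.
Carrying out the integral gives A² · √(π)·b.
Substituting b = 3.97 gives A² = 0.1421, so A = 0.3770.

A ≈ 0.377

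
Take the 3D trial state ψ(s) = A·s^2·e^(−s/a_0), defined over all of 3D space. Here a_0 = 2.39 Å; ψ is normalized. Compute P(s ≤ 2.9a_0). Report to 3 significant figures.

P = ∫ |ψ|² 4πs² ds over s ≤ 2.9a_0.
A² is fixed by ∫₀^∞ 4πs²|ψ|² ds = 1, i.e. A² = (45·π·a_0^7/2)^(−1).
Substituting u = s/a_0, A², 4π and the length scale all cancel in the ratio: P = ∫_{0}^{2.9} u^6·e^(-2·u) du / ∫_{0}^{∞} u^6·e^(-2·u) du.
With ∫ u^6·e^(-2·u) du = -(4·u^6 + 12·u^5 + 30·u^4 + 60·u^3 + 90·u^2 + 90·u + 45)·e^(-2·u)/8 + C, the region integral is ≈ 2.0340 and the full one is 45/8.
The region integral divided by the full integral gives P = 0.3616.

P ≈ 0.362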